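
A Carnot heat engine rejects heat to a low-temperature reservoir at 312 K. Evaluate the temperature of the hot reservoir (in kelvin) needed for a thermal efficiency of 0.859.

T_H ≈ 2213 K

From η = 1 − T_C/T_H, solving for T_H gives T_H = T_C/(1 − η) = 312.00/(1 − 0.859) = 2213 K.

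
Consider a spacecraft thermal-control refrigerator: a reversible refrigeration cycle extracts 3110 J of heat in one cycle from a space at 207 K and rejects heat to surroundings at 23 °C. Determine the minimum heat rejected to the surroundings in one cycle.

Q_H ≈ 4450 J

T_H = 23 °C → 23 + 273.15 = 296.15 K.
For a reversible cycle Q_H/Q_C = T_H/T_C, so Q_H = Q_C·T_H/T_C = 3110 × 296.15/207.00 = 4450 J.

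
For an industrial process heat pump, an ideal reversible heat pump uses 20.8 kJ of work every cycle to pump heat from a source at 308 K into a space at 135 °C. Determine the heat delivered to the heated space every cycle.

T_H = 135 °C → 135 + 273.15 = 408.15 K.
For a reversible heat pump, COP_HP = T_H/(T_H − T_C) = 408.15/100.15 = 4.0754.
Q_H = COP_HP · W = 4.0754 × 20.8 = 84.8 kJ.

Q_H ≈ 84.8 kJ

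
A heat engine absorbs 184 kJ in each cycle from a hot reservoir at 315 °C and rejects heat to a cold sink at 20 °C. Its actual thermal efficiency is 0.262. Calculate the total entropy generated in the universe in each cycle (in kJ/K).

T_H = 315 °C → 315 + 273.15 = 588.15 K.
T_C = 20 °C → 20 + 273.15 = 293.15 K.
W = η·Q_H = 0.262 × 184 = 48.21 kJ, so Q_C = Q_H − W = 135.8 kJ.
Entropy balance on the reservoirs: −Q_H/T_H = -0.3128 kJ/K, +Q_C/T_C = 0.4632 kJ/K.
ΔS_univ = −Q_H/T_H + Q_C/T_C = 0.1504 kJ/K (> 0, since η = 0.262 < η_Carnot = 0.502).

ΔS_univ ≈ 0.1504 kJ/K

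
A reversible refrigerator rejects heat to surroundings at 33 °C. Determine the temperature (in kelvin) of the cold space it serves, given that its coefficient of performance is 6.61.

T_H = 33 °C → 33 + 273.15 = 306.15 K.
COP_R = T_C/(T_H − T_C) ⇒ T_C = T_H·COP_R/(1 + COP_R) = 306.15 × 6.61/(1 + 6.61) = 266 K.

T_C ≈ 266 K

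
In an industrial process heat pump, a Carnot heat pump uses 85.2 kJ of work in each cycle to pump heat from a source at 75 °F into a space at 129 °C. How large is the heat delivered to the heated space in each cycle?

T_H = 129 °C → 129 + 273.15 = 402.15 K.
T_C = 75 °F → (75 − 32) × 5/9 = 23.89 °C = 297.04 K.
COP_HP = T_H/(T_H − T_C) = 402.15/105.11 = 3.8260.
Q_H = COP_HP · W = 3.8260 × 85.2 = 326 kJ.

Q_H ≈ 326 kJ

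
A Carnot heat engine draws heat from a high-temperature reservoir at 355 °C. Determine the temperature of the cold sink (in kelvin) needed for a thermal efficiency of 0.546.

T_C ≈ 285.2 K

T_H = 355 °C → 355 + 273.15 = 628.15 K.
From η = 1 − T_C/T_H, T_C = T_H·(1 − η) = 628.15 × (1 − 0.546) = 285.2 K.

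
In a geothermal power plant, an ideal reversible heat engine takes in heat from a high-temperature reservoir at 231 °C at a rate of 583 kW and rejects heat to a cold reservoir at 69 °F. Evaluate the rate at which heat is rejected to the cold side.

T_H = 231 °C → 231 + 273.15 = 504.15 K.
T_C = 69 °F → (69 − 32) × 5/9 = 20.56 °C = 293.71 K.
Since the cycle is reversible, η = 1 − T_C/T_H = 1 − 293.71/504.15 = 0.4174.
For a reversible cycle Q_C/Q_H = T_C/T_H, so Q_C = 583 × 293.71/504.15 = 339.6 kW.

Q̇_C ≈ 339.6 kW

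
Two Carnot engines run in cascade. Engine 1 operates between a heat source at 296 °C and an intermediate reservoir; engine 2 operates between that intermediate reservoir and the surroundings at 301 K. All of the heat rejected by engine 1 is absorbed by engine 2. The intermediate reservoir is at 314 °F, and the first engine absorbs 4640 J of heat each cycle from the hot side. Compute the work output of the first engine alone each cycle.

T_H = 296 °C → 296 + 273.15 = 569.15 K.
T_m = 314 °F → (314 − 32) × 5/9 = 156.67 °C = 429.82 K.
First-stage efficiency η₁ = 1 − T_m/T_H = 1 − 429.82/569.15 = 0.2448.
W₁ = η₁·Q_H = 0.2448 × 4640 = 1140 J.

W₁ ≈ 1140 J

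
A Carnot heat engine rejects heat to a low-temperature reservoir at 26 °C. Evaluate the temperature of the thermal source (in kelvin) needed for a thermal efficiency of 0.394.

T_C = 26 °C → 26 + 273.15 = 299.15 K.
From η = 1 − T_C/T_H, solving for T_H gives T_H = T_C/(1 − η) = 299.15/(1 − 0.394) = 494 K.

T_H ≈ 494 K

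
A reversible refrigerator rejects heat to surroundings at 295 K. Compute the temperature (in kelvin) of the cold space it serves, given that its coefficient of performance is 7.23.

T_C ≈ 259.2 K

COP_R = T_C/(T_H − T_C) ⇒ T_C = T_H·COP_R/(1 + COP_R) = 295.00 × 7.23/(1 + 7.23) = 259.2 K.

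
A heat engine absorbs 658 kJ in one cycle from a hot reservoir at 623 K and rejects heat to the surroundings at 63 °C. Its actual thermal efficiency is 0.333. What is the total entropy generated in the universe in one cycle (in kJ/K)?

ΔS_univ ≈ 0.249 kJ/K

T_C = 63 °C → 63 + 273.15 = 336.15 K.
W = η·Q_H = 0.333 × 658 = 219.1 kJ, so Q_C = Q_H − W = 438.9 kJ.
Reservoir entropy changes: ΔS_H = −Q_H/T_H = −658/623.00 = -1.056 kJ/K and ΔS_C = +Q_C/T_C = 438.9/336.15 = 1.306 kJ/K.
ΔS_univ = −Q_H/T_H + Q_C/T_C = 0.249 kJ/K (> 0, since η = 0.333 < η_Carnot = 0.460).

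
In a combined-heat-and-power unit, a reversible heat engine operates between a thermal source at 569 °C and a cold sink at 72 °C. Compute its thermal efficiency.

η ≈ 0.5902

T_H = 569 °C → 569 + 273.15 = 842.15 K.
T_C = 72 °C → 72 + 273.15 = 345.15 K.
η_rev = 1 − T_C/T_H = 1 − 345.15/842.15 = 0.5902.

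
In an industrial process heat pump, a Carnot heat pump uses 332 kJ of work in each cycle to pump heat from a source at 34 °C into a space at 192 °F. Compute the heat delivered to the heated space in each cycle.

T_H = 192 °F → (192 − 32) × 5/9 = 88.89 °C = 362.04 K.
T_C = 34 °C → 34 + 273.15 = 307.15 K.
For a reversible heat pump, COP_HP = T_H/(T_H − T_C) = 362.04/54.89 = 6.5959.
Q_H = COP_HP · W = 6.5959 × 332 = 2190 kJ.

Q_H ≈ 2190 kJ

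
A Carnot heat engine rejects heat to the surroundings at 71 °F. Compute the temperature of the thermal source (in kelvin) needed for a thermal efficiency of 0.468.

T_C = 71 °F → (71 − 32) × 5/9 = 21.67 °C = 294.82 K.
From η = 1 − T_C/T_H, solving for T_H gives T_H = T_C/(1 − η) = 294.82/(1 − 0.468) = 554 K.

T_H ≈ 554 K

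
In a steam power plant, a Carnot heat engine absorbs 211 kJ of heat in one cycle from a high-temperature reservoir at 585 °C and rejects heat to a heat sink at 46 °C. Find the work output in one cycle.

T_H = 585 °C → 585 + 273.15 = 858.15 K.
T_C = 46 °C → 46 + 273.15 = 319.15 K.
η_rev = 1 − T_C/T_H = 1 − 319.15/858.15 = 0.6281.
W = η·Q_H = 0.6281 × 211 = 132.5 kJ.

W ≈ 132.5 kJ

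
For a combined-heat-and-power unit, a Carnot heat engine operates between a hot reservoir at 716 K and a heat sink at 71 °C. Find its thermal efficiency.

η ≈ 0.5193

T_C = 71 °C → 71 + 273.15 = 344.15 K.
Since the cycle is reversible, η = 1 − T_C/T_H = 1 − 344.15/716.00 = 0.5193.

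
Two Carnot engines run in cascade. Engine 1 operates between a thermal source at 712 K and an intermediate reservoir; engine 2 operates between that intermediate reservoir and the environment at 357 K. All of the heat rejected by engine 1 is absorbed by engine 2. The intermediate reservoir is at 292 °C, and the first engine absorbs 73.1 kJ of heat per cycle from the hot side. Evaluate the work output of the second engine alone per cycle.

T_m = 292 °C → 292 + 273.15 = 565.15 K.
Heat entering the second stage: Q_m = Q_H·(T_m/T_H) = 73.1 × 565.15/712.00 = 58.02 kJ.
Second-stage efficiency η₂ = 1 − T_C/T_m = 1 − 357.00/565.15 = 0.3683, so W₂ = η₂·Q_m = 21.37 kJ.

W₂ ≈ 21.37 kJ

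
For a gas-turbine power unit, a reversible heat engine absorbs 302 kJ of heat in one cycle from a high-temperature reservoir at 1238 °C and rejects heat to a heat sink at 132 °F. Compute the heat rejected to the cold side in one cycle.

T_H = 1238 °C → 1238 + 273.15 = 1511.15 K.
T_C = 132 °F → (132 − 32) × 5/9 = 55.56 °C = 328.71 K.
Since the cycle is reversible, η = 1 − T_C/T_H = 1 − 328.71/1511.15 = 0.7825.
For a reversible cycle Q_C/Q_H = T_C/T_H, so Q_C = 302 × 328.71/1511.15 = 65.69 kJ.

Q_C ≈ 65.69 kJ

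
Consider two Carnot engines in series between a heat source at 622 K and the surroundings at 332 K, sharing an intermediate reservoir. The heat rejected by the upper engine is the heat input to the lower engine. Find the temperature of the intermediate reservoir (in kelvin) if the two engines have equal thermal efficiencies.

Equal efficiencies require 1 − T_m/T_H = 1 − T_C/T_m, i.e. T_m/T_H = T_C/T_m, so T_m = √(T_H·T_C) = √(622.00 × 332.00) = 454 K.

T_m ≈ 454 K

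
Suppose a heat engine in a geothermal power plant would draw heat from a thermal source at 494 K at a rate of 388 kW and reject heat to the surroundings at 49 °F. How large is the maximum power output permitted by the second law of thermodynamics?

Ẇ_max ≈ 166 kW

T_C = 49 °F → (49 − 32) × 5/9 = 9.44 °C = 282.59 K.
The second-law ceiling is the Carnot efficiency, η_max = 1 − T_C/T_H = 1 − 282.59/494.00 = 0.4279.
W_max = η_max · Q_H = 0.4279 × 388 = 166 kW.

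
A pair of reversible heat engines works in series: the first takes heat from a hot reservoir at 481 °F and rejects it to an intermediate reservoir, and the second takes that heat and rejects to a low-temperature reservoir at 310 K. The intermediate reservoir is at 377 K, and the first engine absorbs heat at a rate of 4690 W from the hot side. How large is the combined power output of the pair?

Ẇ_total ≈ 1910 W

T_H = 481 °F → (481 − 32) × 5/9 = 249.44 °C = 522.59 K.
Two reversible stages in series are equivalent to a single Carnot engine between T_H and T_C, so η_total = 1 − T_C/T_H = 1 − 310.00/522.59 = 0.4068.
W_total = η_total · Q_H = 0.4068 × 4690 = 1910 W.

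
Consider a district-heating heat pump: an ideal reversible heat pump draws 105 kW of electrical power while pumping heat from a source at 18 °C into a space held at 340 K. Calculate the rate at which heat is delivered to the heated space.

Q̇_H ≈ 730.8 kW

T_C = 18 °C → 18 + 273.15 = 291.15 K.
Reversible heating COP: COP_HP = T_H/(T_H − T_C) = 340.00/48.85 = 6.9601.
Q_H = COP_HP · W = 6.9601 × 105 = 730.8 kW.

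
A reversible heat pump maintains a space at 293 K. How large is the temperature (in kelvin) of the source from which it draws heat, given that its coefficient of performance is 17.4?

COP_HP = T_H/(T_H − T_C) ⇒ T_C = T_H·(COP_HP − 1)/COP_HP = 293.00 × (17.4 − 1)/17.4 = 276.2 K.

T_C ≈ 276.2 K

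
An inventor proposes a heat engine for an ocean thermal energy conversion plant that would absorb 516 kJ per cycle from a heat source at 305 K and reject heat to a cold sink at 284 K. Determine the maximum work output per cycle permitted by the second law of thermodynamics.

The upper bound on efficiency is η_max = 1 − T_C/T_H = 1 − 284.00/305.00 = 0.0689.
W_max = η_max · Q_H = 0.0689 × 516 = 35.5 kJ.

W_max ≈ 35.5 kJ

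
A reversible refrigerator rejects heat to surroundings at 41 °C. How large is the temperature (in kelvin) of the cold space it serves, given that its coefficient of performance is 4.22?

T_C ≈ 254 K

T_H = 41 °C → 41 + 273.15 = 314.15 K.
COP_R = T_C/(T_H − T_C) ⇒ T_C = T_H·COP_R/(1 + COP_R) = 314.15 × 4.22/(1 + 4.22) = 254 K.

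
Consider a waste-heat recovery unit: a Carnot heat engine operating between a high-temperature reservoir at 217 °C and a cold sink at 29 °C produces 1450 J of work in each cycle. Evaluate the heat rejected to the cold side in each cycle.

Q_C ≈ 2330 J

T_H = 217 °C → 217 + 273.15 = 490.15 K.
T_C = 29 °C → 29 + 273.15 = 302.15 K.
The Carnot efficiency is η = 1 − T_C/T_H = 1 − 302.15/490.15 = 0.3836.
Since Q_C/Q_H = T_C/T_H and Q_H = W/η, Q_C = W·T_C/(T_H − T_C) = 1450 × 302.15/188.00 = 2330 J.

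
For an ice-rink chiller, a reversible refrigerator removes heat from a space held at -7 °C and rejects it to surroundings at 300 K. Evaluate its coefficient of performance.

COP_R ≈ 7.863

T_C = -7 °C → -7 + 273.15 = 266.15 K.
For a reversible refrigerator, COP_R = T_C/(T_H − T_C) = 266.15/(300.00 − 266.15) = 7.863.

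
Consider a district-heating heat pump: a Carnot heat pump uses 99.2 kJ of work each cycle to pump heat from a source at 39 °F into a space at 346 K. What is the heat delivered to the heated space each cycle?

T_C = 39 °F → (39 − 32) × 5/9 = 3.89 °C = 277.04 K.
For a reversible heat pump, COP_HP = T_H/(T_H − T_C) = 346.00/68.96 = 5.0173.
Q_H = COP_HP · W = 5.0173 × 99.2 = 498 kJ.

Q_H ≈ 498 kJ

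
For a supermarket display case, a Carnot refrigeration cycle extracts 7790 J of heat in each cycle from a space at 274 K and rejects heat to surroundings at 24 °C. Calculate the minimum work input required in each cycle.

T_H = 24 °C → 24 + 273.15 = 297.15 K.
Carnot COP: COP_R = T_C/(T_H − T_C) = 274.00/23.15 = 11.8359.
W = Q_C/COP_R = 7790/11.8359 = 658 J.

W_in ≈ 658 J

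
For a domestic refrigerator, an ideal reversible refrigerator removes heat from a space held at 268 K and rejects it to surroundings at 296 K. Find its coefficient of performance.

COP_R = T_C/(T_H − T_C) = 268.00/(296.00 − 268.00) = 9.57.

COP_R ≈ 9.57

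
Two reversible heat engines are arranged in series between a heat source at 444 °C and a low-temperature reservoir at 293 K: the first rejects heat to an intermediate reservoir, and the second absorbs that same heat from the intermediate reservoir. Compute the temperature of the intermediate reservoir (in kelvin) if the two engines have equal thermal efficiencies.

T_m ≈ 458.4 K

T_H = 444 °C → 444 + 273.15 = 717.15 K.
Equal efficiencies require 1 − T_m/T_H = 1 − T_C/T_m, i.e. T_m/T_H = T_C/T_m, so T_m = √(T_H·T_C) = √(717.15 × 293.00) = 458.4 K.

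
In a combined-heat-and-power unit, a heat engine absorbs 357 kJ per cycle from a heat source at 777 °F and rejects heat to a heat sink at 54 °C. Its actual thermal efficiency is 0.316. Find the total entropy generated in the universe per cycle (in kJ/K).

ΔS_univ ≈ 0.2268 kJ/K

T_H = 777 °F → (777 − 32) × 5/9 = 413.89 °C = 687.04 K.
T_C = 54 °C → 54 + 273.15 = 327.15 K.
W = η·Q_H = 0.316 × 357 = 112.8 kJ, so Q_C = Q_H − W = 244.2 kJ.
Entropy balance on the reservoirs: −Q_H/T_H = -0.5196 kJ/K, +Q_C/T_C = 0.7464 kJ/K.
ΔS_univ = −Q_H/T_H + Q_C/T_C = 0.2268 kJ/K (> 0, since η = 0.316 < η_Carnot = 0.524).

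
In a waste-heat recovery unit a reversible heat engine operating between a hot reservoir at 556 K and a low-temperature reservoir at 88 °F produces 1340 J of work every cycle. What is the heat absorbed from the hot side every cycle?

T_C = 88 °F → (88 − 32) × 5/9 = 31.11 °C = 304.26 K.
Since the cycle is reversible, η = 1 − T_C/T_H = 1 − 304.26/556.00 = 0.4528.
Q_H = W/η = 1340/0.4528 = 2960 J.

Q_H ≈ 2960 J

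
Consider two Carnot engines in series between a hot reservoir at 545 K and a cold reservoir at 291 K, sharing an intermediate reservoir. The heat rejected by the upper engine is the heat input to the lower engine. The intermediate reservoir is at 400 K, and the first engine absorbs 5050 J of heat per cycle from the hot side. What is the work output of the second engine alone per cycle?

Heat entering the second stage: Q_m = Q_H·(T_m/T_H) = 5050 × 400.00/545.00 = 3706 J.
Second-stage efficiency η₂ = 1 − T_C/T_m = 1 − 291.00/400.00 = 0.2725, so W₂ = η₂·Q_m = 1010 J.

W₂ ≈ 1010 J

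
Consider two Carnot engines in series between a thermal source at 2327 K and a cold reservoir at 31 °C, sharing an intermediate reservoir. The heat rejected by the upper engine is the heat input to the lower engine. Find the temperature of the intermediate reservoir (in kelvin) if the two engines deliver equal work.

T_C = 31 °C → 31 + 273.15 = 304.15 K.
For reversible stages Q_m = Q_H·(T_m/T_H). Setting W₁ = Q_H(1 − T_m/T_H) equal to W₂ = Q_m(1 − T_C/T_m) = Q_H·(T_m − T_C)/T_H gives T_H − T_m = T_m − T_C, so T_m = (T_H + T_C)/2 = (2327.00 + 304.15)/2 = 1316 K.

T_m ≈ 1316 K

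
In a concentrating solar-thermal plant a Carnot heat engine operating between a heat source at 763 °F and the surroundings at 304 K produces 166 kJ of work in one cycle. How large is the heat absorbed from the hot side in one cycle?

Q_H ≈ 300 kJ

T_H = 763 °F → (763 − 32) × 5/9 = 406.11 °C = 679.26 K.
For a reversible engine, η = 1 − T_C/T_H = 1 − 304.00/679.26 = 0.5525.
Q_H = W/η = 166/0.5525 = 300 kJ.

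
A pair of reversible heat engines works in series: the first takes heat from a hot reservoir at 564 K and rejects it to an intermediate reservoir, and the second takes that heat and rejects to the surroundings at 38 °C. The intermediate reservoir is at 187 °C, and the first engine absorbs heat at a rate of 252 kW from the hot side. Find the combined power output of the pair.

T_C = 38 °C → 38 + 273.15 = 311.15 K.
Two reversible stages in series are equivalent to a single Carnot engine between T_H and T_C, so η_total = 1 − T_C/T_H = 1 − 311.15/564.00 = 0.4483.
W_total = η_total · Q_H = 0.4483 × 252 = 113 kW.

Ẇ_total ≈ 113 kW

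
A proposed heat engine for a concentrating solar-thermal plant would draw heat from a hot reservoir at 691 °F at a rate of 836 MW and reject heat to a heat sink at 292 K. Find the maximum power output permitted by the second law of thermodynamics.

T_H = 691 °F → (691 − 32) × 5/9 = 366.11 °C = 639.26 K.
The upper bound on efficiency is η_max = 1 − T_C/T_H = 1 − 292.00/639.26 = 0.5432.
W_max = η_max · Q_H = 0.5432 × 836 = 454.1 MW.

Ẇ_max ≈ 454.1 MW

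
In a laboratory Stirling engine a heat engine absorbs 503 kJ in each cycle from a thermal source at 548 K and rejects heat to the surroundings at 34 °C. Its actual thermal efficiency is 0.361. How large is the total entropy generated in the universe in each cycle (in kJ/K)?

T_C = 34 °C → 34 + 273.15 = 307.15 K.
W = η·Q_H = 0.361 × 503 = 181.6 kJ, so Q_C = Q_H − W = 321.4 kJ.
Reservoir entropy changes: ΔS_H = −Q_H/T_H = −503/548.00 = -0.9179 kJ/K and ΔS_C = +Q_C/T_C = 321.4/307.15 = 1.046 kJ/K.
ΔS_univ = −Q_H/T_H + Q_C/T_C = 0.129 kJ/K (> 0, since η = 0.361 < η_Carnot = 0.440).

ΔS_univ ≈ 0.129 kJ/K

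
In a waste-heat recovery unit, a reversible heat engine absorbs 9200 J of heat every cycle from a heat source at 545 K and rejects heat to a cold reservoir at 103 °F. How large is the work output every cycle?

T_C = 103 °F → (103 − 32) × 5/9 = 39.44 °C = 312.59 K.
η_rev = 1 − T_C/T_H = 1 − 312.59/545.00 = 0.4264.
W = η·Q_H = 0.4264 × 9200 = 3920 J.

W ≈ 3920 J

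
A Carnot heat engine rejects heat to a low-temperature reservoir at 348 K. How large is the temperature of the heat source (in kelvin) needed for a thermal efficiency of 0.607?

From η = 1 − T_C/T_H, solving for T_H gives T_H = T_C/(1 − η) = 348.00/(1 − 0.607) = 885.5 K.

T_H ≈ 885.5 K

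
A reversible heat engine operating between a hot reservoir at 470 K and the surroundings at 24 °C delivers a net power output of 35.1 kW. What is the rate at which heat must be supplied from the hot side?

T_C = 24 °C → 24 + 273.15 = 297.15 K.
η_rev = 1 − T_C/T_H = 1 − 297.15/470.00 = 0.3678.
Q_H = W/η = 35.1/0.3678 = 95.4 kW.

Q̇_H ≈ 95.4 kW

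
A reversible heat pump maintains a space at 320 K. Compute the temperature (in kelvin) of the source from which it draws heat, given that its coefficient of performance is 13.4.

COP_HP = T_H/(T_H − T_C) ⇒ T_C = T_H·(COP_HP − 1)/COP_HP = 320.00 × (13.4 − 1)/13.4 = 296 K.

T_C ≈ 296 K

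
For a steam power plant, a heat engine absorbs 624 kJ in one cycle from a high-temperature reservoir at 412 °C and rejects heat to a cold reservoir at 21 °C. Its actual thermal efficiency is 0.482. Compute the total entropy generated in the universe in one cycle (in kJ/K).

T_H = 412 °C → 412 + 273.15 = 685.15 K.
T_C = 21 °C → 21 + 273.15 = 294.15 K.
W = η·Q_H = 0.482 × 624 = 300.8 kJ, so Q_C = Q_H − W = 323.2 kJ.
Entropy balance on the reservoirs: −Q_H/T_H = -0.9107 kJ/K, +Q_C/T_C = 1.099 kJ/K.
ΔS_univ = −Q_H/T_H + Q_C/T_C = 0.188 kJ/K (> 0, since η = 0.482 < η_Carnot = 0.571).

ΔS_univ ≈ 0.188 kJ/K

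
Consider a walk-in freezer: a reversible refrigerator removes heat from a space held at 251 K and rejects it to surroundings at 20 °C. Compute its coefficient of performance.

T_H = 20 °C → 20 + 273.15 = 293.15 K.
The reversible coefficient of performance is COP_R = T_C/(T_H − T_C) = 251.00/(293.15 − 251.00) = 5.95.

COP_R ≈ 5.95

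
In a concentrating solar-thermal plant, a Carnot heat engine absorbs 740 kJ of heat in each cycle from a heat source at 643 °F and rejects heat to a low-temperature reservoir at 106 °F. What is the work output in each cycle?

W ≈ 360 kJ

T_H = 643 °F → (643 − 32) × 5/9 = 339.44 °C = 612.59 K.
T_C = 106 °F → (106 − 32) × 5/9 = 41.11 °C = 314.26 K.
The Carnot efficiency is η = 1 − T_C/T_H = 1 − 314.26/612.59 = 0.4870.
W = η·Q_H = 0.4870 × 740 = 360 kJ.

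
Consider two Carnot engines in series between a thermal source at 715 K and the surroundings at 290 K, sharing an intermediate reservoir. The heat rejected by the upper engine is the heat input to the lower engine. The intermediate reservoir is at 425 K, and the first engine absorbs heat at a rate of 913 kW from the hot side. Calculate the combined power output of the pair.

Two reversible stages in series are equivalent to a single Carnot engine between T_H and T_C, so η_total = 1 − T_C/T_H = 1 − 290.00/715.00 = 0.5944.
W_total = η_total · Q_H = 0.5944 × 913 = 543 kW.

Ẇ_total ≈ 543 kW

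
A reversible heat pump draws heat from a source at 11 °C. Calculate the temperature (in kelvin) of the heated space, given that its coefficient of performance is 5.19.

T_C = 11 °C → 11 + 273.15 = 284.15 K.
COP_HP = T_H/(T_H − T_C) ⇒ T_H = T_C·COP_HP/(COP_HP − 1) = 284.15 × 5.19/(5.19 − 1) = 352.0 K.

T_H ≈ 352.0 K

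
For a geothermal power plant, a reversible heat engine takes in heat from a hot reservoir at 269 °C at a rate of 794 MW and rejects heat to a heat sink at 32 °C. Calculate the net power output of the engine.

Ẇ ≈ 347 MW

T_H = 269 °C → 269 + 273.15 = 542.15 K.
T_C = 32 °C → 32 + 273.15 = 305.15 K.
η_rev = 1 − T_C/T_H = 1 − 305.15/542.15 = 0.4371.
W = η·Q_H = 0.4371 × 794 = 347 MW.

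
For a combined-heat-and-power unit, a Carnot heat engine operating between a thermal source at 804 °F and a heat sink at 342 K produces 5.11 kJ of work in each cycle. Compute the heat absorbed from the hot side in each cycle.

Q_H ≈ 9.96 kJ

T_H = 804 °F → (804 − 32) × 5/9 = 428.89 °C = 702.04 K.
Carnot efficiency: η = 1 − T_C/T_H = 1 − 342.00/702.04 = 0.5128.
Q_H = W/η = 5.11/0.5128 = 9.96 kJ.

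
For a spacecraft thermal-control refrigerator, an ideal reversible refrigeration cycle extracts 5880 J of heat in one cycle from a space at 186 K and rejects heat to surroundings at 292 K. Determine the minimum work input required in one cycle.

COP_R = T_C/(T_H − T_C) = 186.00/106.00 = 1.7547.
W = Q_C/COP_R = 5880/1.7547 = 3350 J.

W_in ≈ 3350 J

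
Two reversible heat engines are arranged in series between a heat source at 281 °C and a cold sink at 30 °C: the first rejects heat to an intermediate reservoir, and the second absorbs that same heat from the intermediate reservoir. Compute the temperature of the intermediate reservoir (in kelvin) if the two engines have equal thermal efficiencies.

T_m ≈ 410 K

T_H = 281 °C → 281 + 273.15 = 554.15 K.
T_C = 30 °C → 30 + 273.15 = 303.15 K.
Equal efficiencies require 1 − T_m/T_H = 1 − T_C/T_m, i.e. T_m/T_H = T_C/T_m, so T_m = √(T_H·T_C) = √(554.15 × 303.15) = 410 K.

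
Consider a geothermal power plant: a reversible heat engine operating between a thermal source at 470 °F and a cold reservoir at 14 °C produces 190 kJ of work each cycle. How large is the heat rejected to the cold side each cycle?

T_H = 470 °F → (470 − 32) × 5/9 = 243.33 °C = 516.48 K.
T_C = 14 °C → 14 + 273.15 = 287.15 K.
Carnot efficiency: η = 1 − T_C/T_H = 1 − 287.15/516.48 = 0.4440.
Since Q_C/Q_H = T_C/T_H and Q_H = W/η, Q_C = W·T_C/(T_H − T_C) = 190 × 287.15/229.33 = 238 kJ.

Q_C ≈ 238 kJ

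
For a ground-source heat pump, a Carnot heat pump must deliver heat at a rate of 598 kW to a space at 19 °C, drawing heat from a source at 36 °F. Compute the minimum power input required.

T_H = 19 °C → 19 + 273.15 = 292.15 K.
T_C = 36 °F → (36 − 32) × 5/9 = 2.22 °C = 275.37 K.
For a reversible heat pump, COP_HP = T_H/(T_H − T_C) = 292.15/16.78 = 17.4129.
W = Q_H/COP_HP = 598/17.4129 = 34.34 kW.

Ẇ_in ≈ 34.34 kW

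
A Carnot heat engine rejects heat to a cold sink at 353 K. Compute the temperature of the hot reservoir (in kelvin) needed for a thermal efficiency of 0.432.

From η = 1 − T_C/T_H, solving for T_H gives T_H = T_C/(1 − η) = 353.00/(1 − 0.432) = 621 K.

T_H ≈ 621 K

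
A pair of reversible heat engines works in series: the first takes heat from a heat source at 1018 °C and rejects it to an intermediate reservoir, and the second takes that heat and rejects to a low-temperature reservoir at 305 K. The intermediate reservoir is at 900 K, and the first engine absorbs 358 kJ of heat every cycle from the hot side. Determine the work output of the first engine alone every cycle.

T_H = 1018 °C → 1018 + 273.15 = 1291.15 K.
First-stage efficiency η₁ = 1 − T_m/T_H = 1 − 900.00/1291.15 = 0.3029.
W₁ = η₁·Q_H = 0.3029 × 358 = 108 kJ.

W₁ ≈ 108 kJ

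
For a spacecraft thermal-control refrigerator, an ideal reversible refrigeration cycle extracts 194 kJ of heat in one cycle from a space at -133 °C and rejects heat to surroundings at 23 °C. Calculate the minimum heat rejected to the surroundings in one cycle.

Q_H ≈ 410 kJ

T_H = 23 °C → 23 + 273.15 = 296.15 K.
T_C = -133 °C → -133 + 273.15 = 140.15 K.
For a reversible cycle Q_H/Q_C = T_H/T_C, so Q_H = Q_C·T_H/T_C = 194 × 296.15/140.15 = 410 kJ.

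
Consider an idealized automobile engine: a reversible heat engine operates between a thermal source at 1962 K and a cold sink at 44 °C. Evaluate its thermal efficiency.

η ≈ 0.838

T_C = 44 °C → 44 + 273.15 = 317.15 K.
Since the cycle is reversible, η = 1 − T_C/T_H = 1 − 317.15/1962.00 = 0.838.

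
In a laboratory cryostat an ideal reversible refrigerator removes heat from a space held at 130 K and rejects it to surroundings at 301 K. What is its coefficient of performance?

Carnot COP: COP_R = T_C/(T_H − T_C) = 130.00/(301.00 − 130.00) = 0.760.

COP_R ≈ 0.760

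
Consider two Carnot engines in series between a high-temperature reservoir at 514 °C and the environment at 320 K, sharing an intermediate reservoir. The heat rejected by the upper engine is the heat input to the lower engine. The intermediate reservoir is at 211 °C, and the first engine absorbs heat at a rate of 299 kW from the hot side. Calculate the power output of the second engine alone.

T_H = 514 °C → 514 + 273.15 = 787.15 K.
T_m = 211 °C → 211 + 273.15 = 484.15 K.
Heat entering the second stage: Q_m = Q_H·(T_m/T_H) = 299 × 484.15/787.15 = 183.9 kW.
Second-stage efficiency η₂ = 1 − T_C/T_m = 1 − 320.00/484.15 = 0.3390, so W₂ = η₂·Q_m = 62.35 kW.

Ẇ₂ ≈ 62.35 kW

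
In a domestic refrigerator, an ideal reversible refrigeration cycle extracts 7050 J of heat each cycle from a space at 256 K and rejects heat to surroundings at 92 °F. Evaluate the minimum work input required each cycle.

W_in ≈ 1390 J

T_H = 92 °F → (92 − 32) × 5/9 = 33.33 °C = 306.48 K.
COP_R = T_C/(T_H − T_C) = 256.00/50.48 = 5.0710.
W = Q_C/COP_R = 7050/5.0710 = 1390 J.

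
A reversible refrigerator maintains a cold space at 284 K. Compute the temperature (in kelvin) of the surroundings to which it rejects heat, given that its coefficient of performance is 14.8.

COP_R = T_C/(T_H − T_C) ⇒ T_H = T_C·(1 + 1/COP_R) = 284.00 × (1 + 1/14.8) = 303.2 K.

T_H ≈ 303.2 K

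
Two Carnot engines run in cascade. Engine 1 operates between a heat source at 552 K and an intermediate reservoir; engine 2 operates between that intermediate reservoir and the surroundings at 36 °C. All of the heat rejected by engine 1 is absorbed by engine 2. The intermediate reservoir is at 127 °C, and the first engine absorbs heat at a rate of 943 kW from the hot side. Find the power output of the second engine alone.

Ẇ₂ ≈ 155 kW

T_C = 36 °C → 36 + 273.15 = 309.15 K.
T_m = 127 °C → 127 + 273.15 = 400.15 K.
Heat entering the second stage: Q_m = Q_H·(T_m/T_H) = 943 × 400.15/552.00 = 684 kW.
Second-stage efficiency η₂ = 1 − T_C/T_m = 1 − 309.15/400.15 = 0.2274, so W₂ = η₂·Q_m = 155 kW.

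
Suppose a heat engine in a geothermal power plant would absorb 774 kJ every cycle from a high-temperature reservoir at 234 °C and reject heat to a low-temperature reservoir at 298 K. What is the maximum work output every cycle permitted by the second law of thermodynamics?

T_H = 234 °C → 234 + 273.15 = 507.15 K.
The second-law ceiling is the Carnot efficiency, η_max = 1 − T_C/T_H = 1 − 298.00/507.15 = 0.4124.
W_max = η_max · Q_H = 0.4124 × 774 = 319.2 kJ.

W_max ≈ 319.2 kJ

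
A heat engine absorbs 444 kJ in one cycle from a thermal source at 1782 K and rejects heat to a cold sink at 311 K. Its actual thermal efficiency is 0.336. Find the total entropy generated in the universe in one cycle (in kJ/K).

ΔS_univ ≈ 0.6988 kJ/K

W = η·Q_H = 0.336 × 444 = 149.2 kJ, so Q_C = Q_H − W = 294.8 kJ.
Reservoir entropy changes: ΔS_H = −Q_H/T_H = −444/1782.00 = -0.2492 kJ/K and ΔS_C = +Q_C/T_C = 294.8/311.00 = 0.9480 kJ/K.
ΔS_univ = −Q_H/T_H + Q_C/T_C = 0.6988 kJ/K (> 0, since η = 0.336 < η_Carnot = 0.825).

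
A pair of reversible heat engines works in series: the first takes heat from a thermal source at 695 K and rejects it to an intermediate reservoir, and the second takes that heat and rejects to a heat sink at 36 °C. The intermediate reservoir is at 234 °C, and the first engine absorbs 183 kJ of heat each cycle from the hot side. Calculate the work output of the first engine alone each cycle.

W₁ ≈ 49.5 kJ

T_C = 36 °C → 36 + 273.15 = 309.15 K.
T_m = 234 °C → 234 + 273.15 = 507.15 K.
First-stage efficiency η₁ = 1 − T_m/T_H = 1 − 507.15/695.00 = 0.2703.
W₁ = η₁·Q_H = 0.2703 × 183 = 49.5 kJ.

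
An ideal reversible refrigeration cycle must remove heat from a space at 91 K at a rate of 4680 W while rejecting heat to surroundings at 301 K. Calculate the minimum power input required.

For a reversible refrigerator, COP_R = T_C/(T_H − T_C) = 91.00/210.00 = 0.4333.
W = Q_C/COP_R = 4680/0.4333 = 10800 W.

Ẇ_in ≈ 10800 W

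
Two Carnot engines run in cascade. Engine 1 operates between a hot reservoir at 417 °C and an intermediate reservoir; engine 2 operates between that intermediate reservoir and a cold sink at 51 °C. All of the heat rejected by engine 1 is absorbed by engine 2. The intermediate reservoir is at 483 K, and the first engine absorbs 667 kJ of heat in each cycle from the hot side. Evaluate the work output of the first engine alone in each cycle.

T_H = 417 °C → 417 + 273.15 = 690.15 K.
T_C = 51 °C → 51 + 273.15 = 324.15 K.
First-stage efficiency η₁ = 1 − T_m/T_H = 1 − 483.00/690.15 = 0.3002.
W₁ = η₁·Q_H = 0.3002 × 667 = 200 kJ.

W₁ ≈ 200 kJ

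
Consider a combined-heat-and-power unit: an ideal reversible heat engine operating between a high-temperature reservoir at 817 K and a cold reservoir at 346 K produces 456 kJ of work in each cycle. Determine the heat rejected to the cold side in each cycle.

Q_C ≈ 335 kJ

The Carnot efficiency is η = 1 − T_C/T_H = 1 − 346.00/817.00 = 0.5765.
Since Q_C/Q_H = T_C/T_H and Q_H = W/η, Q_C = W·T_C/(T_H − T_C) = 456 × 346.00/471.00 = 335 kJ.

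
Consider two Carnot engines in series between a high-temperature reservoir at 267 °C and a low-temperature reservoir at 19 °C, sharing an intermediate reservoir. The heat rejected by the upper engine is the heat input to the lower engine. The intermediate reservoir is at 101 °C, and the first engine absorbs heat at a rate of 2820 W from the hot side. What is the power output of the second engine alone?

Ẇ₂ ≈ 428.1 W

T_H = 267 °C → 267 + 273.15 = 540.15 K.
T_C = 19 °C → 19 + 273.15 = 292.15 K.
T_m = 101 °C → 101 + 273.15 = 374.15 K.
Heat entering the second stage: Q_m = Q_H·(T_m/T_H) = 2820 × 374.15/540.15 = 1953 W.
Second-stage efficiency η₂ = 1 − T_C/T_m = 1 − 292.15/374.15 = 0.2192, so W₂ = η₂·Q_m = 428.1 W.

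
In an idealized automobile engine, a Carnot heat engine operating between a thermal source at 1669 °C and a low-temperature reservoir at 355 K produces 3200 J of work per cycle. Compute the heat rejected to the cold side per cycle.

T_H = 1669 °C → 1669 + 273.15 = 1942.15 K.
Carnot efficiency: η = 1 − T_C/T_H = 1 − 355.00/1942.15 = 0.8172.
Since Q_C/Q_H = T_C/T_H and Q_H = W/η, Q_C = W·T_C/(T_H − T_C) = 3200 × 355.00/1587.15 = 715.7 J.

Q_C ≈ 715.7 J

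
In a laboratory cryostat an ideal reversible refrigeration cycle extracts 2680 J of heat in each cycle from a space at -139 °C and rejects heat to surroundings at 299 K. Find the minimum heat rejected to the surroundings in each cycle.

T_C = -139 °C → -139 + 273.15 = 134.15 K.
For a reversible cycle Q_H/Q_C = T_H/T_C, so Q_H = Q_C·T_H/T_C = 2680 × 299.00/134.15 = 5970 J.

Q_H ≈ 5970 J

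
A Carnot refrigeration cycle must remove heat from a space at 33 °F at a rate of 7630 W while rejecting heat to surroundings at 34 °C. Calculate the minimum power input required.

T_H = 34 °C → 34 + 273.15 = 307.15 K.
T_C = 33 °F → (33 − 32) × 5/9 = 0.56 °C = 273.71 K.
Carnot COP: COP_R = T_C/(T_H − T_C) = 273.71/33.44 = 8.1839.
W = Q_C/COP_R = 7630/8.1839 = 932 W.

Ẇ_in ≈ 932 W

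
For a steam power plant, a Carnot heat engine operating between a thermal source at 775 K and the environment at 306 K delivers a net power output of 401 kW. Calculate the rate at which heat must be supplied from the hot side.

The Carnot efficiency is η = 1 − T_C/T_H = 1 − 306.00/775.00 = 0.6052.
Q_H = W/η = 401/0.6052 = 663 kW.

Q̇_H ≈ 663 kW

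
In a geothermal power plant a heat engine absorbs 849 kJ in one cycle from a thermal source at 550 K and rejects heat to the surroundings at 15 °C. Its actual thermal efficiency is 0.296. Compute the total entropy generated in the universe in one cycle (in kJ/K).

ΔS_univ ≈ 0.531 kJ/K

T_C = 15 °C → 15 + 273.15 = 288.15 K.
W = η·Q_H = 0.296 × 849 = 251.3 kJ, so Q_C = Q_H − W = 597.7 kJ.
The hot reservoir loses entropy Q_H/T_H = 849/550.00 = 1.544 kJ/K; the cold reservoir gains Q_C/T_C = 597.7/288.15 = 2.074 kJ/K.
ΔS_univ = −Q_H/T_H + Q_C/T_C = 0.531 kJ/K (> 0, since η = 0.296 < η_Carnot = 0.476).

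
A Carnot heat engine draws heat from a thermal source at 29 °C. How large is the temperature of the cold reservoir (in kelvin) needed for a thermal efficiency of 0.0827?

T_C ≈ 277 K

T_H = 29 °C → 29 + 273.15 = 302.15 K.
From η = 1 − T_C/T_H, T_C = T_H·(1 − η) = 302.15 × (1 − 0.0827) = 277 K.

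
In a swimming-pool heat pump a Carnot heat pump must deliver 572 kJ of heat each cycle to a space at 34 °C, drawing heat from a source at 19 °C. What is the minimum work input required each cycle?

W_in ≈ 27.9 kJ

T_H = 34 °C → 34 + 273.15 = 307.15 K.
T_C = 19 °C → 19 + 273.15 = 292.15 K.
Reversible heating COP: COP_HP = T_H/(T_H − T_C) = 307.15/15.00 = 20.4767.
W = Q_H/COP_HP = 572/20.4767 = 27.9 kJ.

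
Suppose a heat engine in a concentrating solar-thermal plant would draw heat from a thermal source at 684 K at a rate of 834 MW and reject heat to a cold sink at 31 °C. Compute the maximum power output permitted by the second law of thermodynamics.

T_C = 31 °C → 31 + 273.15 = 304.15 K.
The upper bound on efficiency is η_max = 1 − T_C/T_H = 1 − 304.15/684.00 = 0.5553.
W_max = η_max · Q_H = 0.5553 × 834 = 463.2 MW.

Ẇ_max ≈ 463.2 MW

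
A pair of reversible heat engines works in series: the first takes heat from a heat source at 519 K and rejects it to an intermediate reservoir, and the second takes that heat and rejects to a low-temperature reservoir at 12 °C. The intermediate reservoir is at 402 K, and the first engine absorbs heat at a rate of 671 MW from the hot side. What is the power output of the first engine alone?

T_C = 12 °C → 12 + 273.15 = 285.15 K.
First-stage efficiency η₁ = 1 − T_m/T_H = 1 − 402.00/519.00 = 0.2254.
W₁ = η₁·Q_H = 0.2254 × 671 = 151.3 MW.

Ẇ₁ ≈ 151.3 MW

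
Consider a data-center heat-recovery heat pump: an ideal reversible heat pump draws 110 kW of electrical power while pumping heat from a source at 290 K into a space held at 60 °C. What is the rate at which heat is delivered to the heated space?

T_H = 60 °C → 60 + 273.15 = 333.15 K.
For a reversible heat pump, COP_HP = T_H/(T_H − T_C) = 333.15/43.15 = 7.7207.
Q_H = COP_HP · W = 7.7207 × 110 = 849 kW.

Q̇_H ≈ 849 kW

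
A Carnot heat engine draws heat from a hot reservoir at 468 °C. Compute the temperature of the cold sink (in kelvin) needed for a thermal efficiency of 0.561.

T_C ≈ 325 K

T_H = 468 °C → 468 + 273.15 = 741.15 K.
From η = 1 − T_C/T_H, T_C = T_H·(1 − η) = 741.15 × (1 − 0.561) = 325 K.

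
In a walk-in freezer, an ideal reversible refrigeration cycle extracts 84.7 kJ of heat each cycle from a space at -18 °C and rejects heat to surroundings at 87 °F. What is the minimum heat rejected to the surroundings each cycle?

T_H = 87 °F → (87 − 32) × 5/9 = 30.56 °C = 303.71 K.
T_C = -18 °C → -18 + 273.15 = 255.15 K.
For a reversible cycle Q_H/Q_C = T_H/T_C, so Q_H = Q_C·T_H/T_C = 84.7 × 303.71/255.15 = 101 kJ.

Q_H ≈ 101 kJ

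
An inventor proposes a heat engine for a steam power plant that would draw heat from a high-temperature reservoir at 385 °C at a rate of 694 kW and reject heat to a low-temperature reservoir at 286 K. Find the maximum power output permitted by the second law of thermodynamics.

Ẇ_max ≈ 392 kW

T_H = 385 °C → 385 + 273.15 = 658.15 K.
The second-law ceiling is the Carnot efficiency, η_max = 1 − T_C/T_H = 1 − 286.00/658.15 = 0.5654.
W_max = η_max · Q_H = 0.5654 × 694 = 392 kW.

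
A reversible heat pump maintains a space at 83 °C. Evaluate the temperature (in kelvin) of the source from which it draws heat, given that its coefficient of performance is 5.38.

T_H = 83 °C → 83 + 273.15 = 356.15 K.
COP_HP = T_H/(T_H − T_C) ⇒ T_C = T_H·(COP_HP − 1)/COP_HP = 356.15 × (5.38 − 1)/5.38 = 290 K.

T_C ≈ 290 K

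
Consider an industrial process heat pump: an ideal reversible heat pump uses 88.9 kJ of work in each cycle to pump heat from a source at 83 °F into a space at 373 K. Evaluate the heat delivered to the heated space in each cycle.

T_C = 83 °F → (83 − 32) × 5/9 = 28.33 °C = 301.48 K.
For a reversible heat pump, COP_HP = T_H/(T_H − T_C) = 373.00/71.52 = 5.2156.
Q_H = COP_HP · W = 5.2156 × 88.9 = 464 kJ.

Q_H ≈ 464 kJ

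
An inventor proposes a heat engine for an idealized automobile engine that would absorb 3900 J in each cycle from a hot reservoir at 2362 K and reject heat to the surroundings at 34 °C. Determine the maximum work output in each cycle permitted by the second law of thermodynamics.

W_max ≈ 3393 J

T_C = 34 °C → 34 + 273.15 = 307.15 K.
The upper bound on efficiency is η_max = 1 − T_C/T_H = 1 − 307.15/2362.00 = 0.8700.
W_max = η_max · Q_H = 0.8700 × 3900 = 3393 J.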